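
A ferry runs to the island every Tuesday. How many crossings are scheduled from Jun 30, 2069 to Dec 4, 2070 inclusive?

75

Jun 30, 2069 is a Sunday.
That's 523 days from start to end, counting both.
523 = 7 × 74 + 5, so there are 74 full weeks plus 5 extra days.
Each full week contributes one Tuesday: 74 so far.
The 5 extra days are Sun, Mon, Tue, Wed, Thu — 1 of them qualifies.
Total: 74 + 1 = 75.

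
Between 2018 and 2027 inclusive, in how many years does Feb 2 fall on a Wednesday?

1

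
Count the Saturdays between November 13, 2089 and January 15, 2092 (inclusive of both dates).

113 Saturdays

November 13, 2089 is a Sunday.
From November 13, 2089 to January 15, 2092 is 794 days inclusive.
794 = 7 × 113 + 3, so there are 113 full weeks plus 3 extra days.
Each full week contributes one Saturday: 113 so far.
The 3 extra days are Sunday, Monday, Tuesday — none qualify.
Total: 113 + 0 = 113.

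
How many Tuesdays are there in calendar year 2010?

52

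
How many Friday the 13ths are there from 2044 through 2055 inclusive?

20

Friday-the-13ths by year:
2044: May
2045: Jan, Oct
2046: Apr, Jul
2047: Sep, Dec
2048: Mar, Nov
2049: Aug
2050: May
2051: Jan, Oct
2052: Sep, Dec
2053: Jun
2054: Feb, Mar, Nov
2055: Aug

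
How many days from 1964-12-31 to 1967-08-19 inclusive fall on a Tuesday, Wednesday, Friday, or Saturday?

1964-12-31 is a Thursday.
The range spans 962 days (inclusive of both endpoints).
962 = 7 × 137 + 3, so there are 137 full weeks plus 3 extra days.
Each full week contributes 4 days from the set (Tue, Wed, Fri, Sat): 137 × 4 = 548.
The 3 extra days are Thu, Fri, Sat — 2 of them qualify.
Total: 548 + 2 = 550.

550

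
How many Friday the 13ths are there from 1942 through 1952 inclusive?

18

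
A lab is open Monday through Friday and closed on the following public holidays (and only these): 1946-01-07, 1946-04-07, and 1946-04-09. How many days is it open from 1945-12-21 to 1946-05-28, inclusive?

1945-12-21 is a Friday.
The range spans 159 days (inclusive of both endpoints).
159 = 7 × 22 + 5, so there are 22 full weeks plus 5 extra days.
Each full week contributes 5 weekdays (Mon–Fri): 22 × 5 = 110.
The 5 extra days are Friday, Saturday, Sunday, Monday, Tuesday — 3 of them qualify.
Total: 110 + 3 = 113.
Holidays: 1946-01-07 (Mon); 1946-04-07 (Sun); 1946-04-09 (Tue).
2 of the 3 holidays fall on weekdays; the rest are weekends and were already excluded.
Business days: 113 − 2 = 111.

111 business days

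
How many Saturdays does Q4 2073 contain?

October 1, 2073 is a Sunday.
The range spans 92 days (inclusive of both endpoints).
92 = 7 × 13 + 1, so there are 13 full weeks plus 1 extra day.
Each full week contributes one Saturday: 13 so far.
The 1 extra day is Sun — none qualify.
Total: 13 + 0 = 13.

13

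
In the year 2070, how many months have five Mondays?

4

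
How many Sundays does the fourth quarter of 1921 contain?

1 October 1921 is a Saturday.
From 1 October 1921 to 31 December 1921 is 92 days inclusive.
92 = 7 × 13 + 1, so there are 13 full weeks plus 1 extra day.
Each full week contributes one Sunday: 13 so far.
The 1 extra day is Saturday — none qualify.
Total: 13 + 0 = 13.

13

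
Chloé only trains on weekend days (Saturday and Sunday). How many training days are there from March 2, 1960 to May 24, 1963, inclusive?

March 2, 1960 is a Wednesday.
From March 2, 1960 to May 24, 1963 is 1179 days inclusive.
1179 = 7 × 168 + 3, so there are 168 full weeks plus 3 extra days.
Each full week contributes 2 weekend days (Sat, Sun): 168 × 2 = 336.
The 3 extra days are Wednesday, Thursday, Friday — none qualify.
Total: 336 + 0 = 336.

336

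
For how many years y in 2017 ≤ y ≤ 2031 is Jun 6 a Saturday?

2

Day of week of June 6 in each year:
2017: Tue, 2018: Wed, 2019: Thu, 2020: Sat ✓, 2021: Sun, 2022: Mon, 2023: Tue, 2024: Thu, 2025: Fri, 2026: Sat ✓, 2027: Sun, 2028: Tue, 2029: Wed, 2030: Thu, 2031: Fri
Saturdays: 2020, 2026.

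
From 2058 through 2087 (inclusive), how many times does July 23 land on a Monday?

Day of week of July 23 in each year:
2058: Tue, 2059: Wed, 2060: Fri, 2061: Sat, 2062: Sun, 2063: Mon ✓, 2064: Wed, 2065: Thu, 2066: Fri, 2067: Sat, 2068: Mon ✓, 2069: Tue, 2070: Wed, 2071: Thu, 2072: Sat, 2073: Sun, 2074: Mon ✓, 2075: Tue, 2076: Thu, 2077: Fri, 2078: Sat, 2079: Sun, 2080: Tue, 2081: Wed, 2082: Thu, 2083: Fri, 2084: Sun, 2085: Mon ✓, 2086: Tue, 2087: Wed
Mondays: 2063, 2068, 2074, 2085.

4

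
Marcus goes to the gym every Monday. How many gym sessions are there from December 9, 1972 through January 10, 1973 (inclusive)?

December 9, 1972 is a Saturday.
From December 9, 1972 to January 10, 1973 is 33 days inclusive.
33 = 7 × 4 + 5, so there are 4 full weeks plus 5 extra days.
Each full week contributes one Monday: 4 so far.
The 5 extra days are Saturday, Sunday, Monday, Tuesday, Wednesday — 1 of them qualifies.
Total: 4 + 1 = 5.

5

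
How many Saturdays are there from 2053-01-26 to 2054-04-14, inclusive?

63 Saturdays

2053-01-26 is a Sunday.
The range spans 444 days (inclusive of both endpoints).
444 = 7 × 63 + 3, so there are 63 full weeks plus 3 extra days.
Each full week contributes one Saturday: 63 so far.
The 3 extra days are Sun, Mon, Tue — none qualify.
Total: 63 + 0 = 63.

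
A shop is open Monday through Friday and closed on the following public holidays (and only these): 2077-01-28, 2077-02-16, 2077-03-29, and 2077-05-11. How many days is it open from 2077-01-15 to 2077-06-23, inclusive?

2077-01-15 is a Friday.
From 2077-01-15 to 2077-06-23 is 160 days inclusive.
160 = 7 × 22 + 6, so there are 22 full weeks plus 6 extra days.
Each full week contributes 5 weekdays (Mon–Fri): 22 × 5 = 110.
The 6 extra days are Friday, Saturday, Sunday, Monday, Tuesday, Wednesday — 4 of them qualify.
Total: 110 + 4 = 114.
Holidays: 2077-01-28 (Thu); 2077-02-16 (Tue); 2077-03-29 (Mon); 2077-05-11 (Tue).
All 4 holidays fall on weekdays, so subtract 4.
Business days: 114 − 4 = 110.

110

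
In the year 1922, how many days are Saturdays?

1922-01-01 is a Sunday.
That's 365 days from start to end, counting both.
365 = 7 × 52 + 1, so there are 52 full weeks plus 1 extra day.
Each full week contributes one Saturday: 52 so far.
The 1 extra day is Sun — none qualify.
Total: 52 + 0 = 52.

52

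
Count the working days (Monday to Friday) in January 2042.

23 weekdays

1 January 2042 is a Wednesday.
From 1 January 2042 to 31 January 2042 is 31 days inclusive.
31 = 7 × 4 + 3, so there are 4 full weeks plus 3 extra days.
Each full week contributes 5 weekdays (Mon–Fri): 4 × 5 = 20.
The 3 extra days are Wed, Thu, Fri — 3 of them qualify.
Total: 20 + 3 = 23.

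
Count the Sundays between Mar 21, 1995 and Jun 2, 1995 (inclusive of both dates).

10

Mar 21, 1995 is a Tuesday.
That's 74 days from start to end, counting both.
74 = 7 × 10 + 4, so there are 10 full weeks plus 4 extra days.
Each full week contributes one Sunday: 10 so far.
The 4 extra days are Tuesday, Wednesday, Thursday, Friday — none qualify.
Total: 10 + 0 = 10.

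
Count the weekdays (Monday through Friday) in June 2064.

21

June 1, 2064 is a Sunday.
That's 30 days from start to end, counting both.
30 = 7 × 4 + 2, so there are 4 full weeks plus 2 extra days.
Each full week contributes 5 weekdays (Mon–Fri): 4 × 5 = 20.
The 2 extra days are Sun, Mon — 1 of them qualifies.
Total: 20 + 1 = 21.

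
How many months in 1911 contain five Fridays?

4

A month has five Fridays exactly when Friday falls within its first (length − 28) days.
Jan: 31 days, starts Sun → 5 of Sun, Mon, Tue
Feb: 28 days, starts Wed → 5 of (none)
Mar: 31 days, starts Wed → 5 of Wed, Thu, Fri ✓
Apr: 30 days, starts Sat → 5 of Sat, Sun
May: 31 days, starts Mon → 5 of Mon, Tue, Wed
Jun: 30 days, starts Thu → 5 of Thu, Fri ✓
Jul: 31 days, starts Sat → 5 of Sat, Sun, Mon
Aug: 31 days, starts Tue → 5 of Tue, Wed, Thu
Sep: 30 days, starts Fri → 5 of Fri, Sat ✓
Oct: 31 days, starts Sun → 5 of Sun, Mon, Tue
Nov: 30 days, starts Wed → 5 of Wed, Thu
Dec: 31 days, starts Fri → 5 of Fri, Sat, Sun ✓
Months with five Fridays: Mar, Jun, Sep, Dec.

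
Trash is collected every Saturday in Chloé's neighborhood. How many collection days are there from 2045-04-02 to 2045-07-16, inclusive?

15

2045-04-02 is a Sunday.
That's 106 days from start to end, counting both.
106 = 7 × 15 + 1, so there are 15 full weeks plus 1 extra day.
Each full week contributes one Saturday: 15 so far.
The 1 extra day is Sun — none qualify.
Total: 15 + 0 = 15.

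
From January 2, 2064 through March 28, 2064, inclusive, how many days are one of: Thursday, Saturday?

January 2, 2064 is a Wednesday.
That's 87 days from start to end, counting both.
87 = 7 × 12 + 3, so there are 12 full weeks plus 3 extra days.
Each full week contributes 2 days from the set (Thu, Sat): 12 × 2 = 24.
The 3 extra days are Wednesday, Thursday, Friday — 1 of them qualifies.
Total: 24 + 1 = 25.

25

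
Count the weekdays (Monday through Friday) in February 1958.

Feb 1, 1958 is a Saturday.
The range spans 28 days (inclusive of both endpoints).
28 = 7 × 4, so the span is exactly 4 full weeks.
Each full week contributes 5 weekdays (Mon–Fri): 4 × 5 = 20.

20 weekdays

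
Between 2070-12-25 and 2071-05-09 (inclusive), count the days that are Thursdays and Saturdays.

2070-12-25 is a Thursday.
The range spans 136 days (inclusive of both endpoints).
136 = 7 × 19 + 3, so there are 19 full weeks plus 3 extra days.
Each full week contributes 2 days from the set (Thu, Sat): 19 × 2 = 38.
The 3 extra days are Thursday, Friday, Saturday — 2 of them qualify.
Total: 38 + 2 = 40.

40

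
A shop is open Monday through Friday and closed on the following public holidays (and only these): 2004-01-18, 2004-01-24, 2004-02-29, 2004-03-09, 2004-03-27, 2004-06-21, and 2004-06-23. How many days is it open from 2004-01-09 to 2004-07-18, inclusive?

133 business days

2004-01-09 is a Friday.
The range spans 192 days (inclusive of both endpoints).
192 = 7 × 27 + 3, so there are 27 full weeks plus 3 extra days.
Each full week contributes 5 weekdays (Mon–Fri): 27 × 5 = 135.
The 3 extra days are Fri, Sat, Sun — 1 of them qualifies.
Total: 135 + 1 = 136.
Holidays: 2004-01-18 (Sun); 2004-01-24 (Sat); 2004-02-29 (Sun); 2004-03-09 (Tue); 2004-03-27 (Sat); 2004-06-21 (Mon); 2004-06-23 (Wed).
3 of the 7 holidays fall on weekdays; the rest are weekends and were already excluded.
Business days: 136 − 3 = 133.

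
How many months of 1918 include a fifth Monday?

A month has five Mondays exactly when Monday falls within its first (length − 28) days.
Jan: 31 days, starts Tue → 5 of Tue, Wed, Thu
Feb: 28 days, starts Fri → 5 of (none)
Mar: 31 days, starts Fri → 5 of Fri, Sat, Sun
Apr: 30 days, starts Mon → 5 of Mon, Tue ✓
May: 31 days, starts Wed → 5 of Wed, Thu, Fri
Jun: 30 days, starts Sat → 5 of Sat, Sun
Jul: 31 days, starts Mon → 5 of Mon, Tue, Wed ✓
Aug: 31 days, starts Thu → 5 of Thu, Fri, Sat
Sep: 30 days, starts Sun → 5 of Sun, Mon ✓
Oct: 31 days, starts Tue → 5 of Tue, Wed, Thu
Nov: 30 days, starts Fri → 5 of Fri, Sat
Dec: 31 days, starts Sun → 5 of Sun, Mon, Tue ✓
Months with five Mondays: Apr, Jul, Sep, Dec.

4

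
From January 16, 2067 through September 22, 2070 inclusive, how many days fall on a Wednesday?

192 Wednesdays

January 16, 2067 is a Sunday.
That's 1346 days from start to end, counting both.
1346 = 7 × 192 + 2, so there are 192 full weeks plus 2 extra days.
Each full week contributes one Wednesday: 192 so far.
The 2 extra days are Sunday, Monday — none qualify.
Total: 192 + 0 = 192.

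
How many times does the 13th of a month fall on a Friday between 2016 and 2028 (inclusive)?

Friday-the-13ths by year:
2016: May
2017: Jan, Oct
2018: Apr, Jul
2019: Sep, Dec
2020: Mar, Nov
2021: Aug
2022: May
2023: Jan, Oct
2024: Sep, Dec
2025: Jun
2026: Feb, Mar, Nov
2027: Aug
2028: Oct

21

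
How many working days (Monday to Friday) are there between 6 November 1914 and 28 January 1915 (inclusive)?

6 November 1914 is a Friday.
The range spans 84 days (inclusive of both endpoints).
84 = 7 × 12, so the span is exactly 12 full weeks.
Each full week contributes 5 weekdays (Mon–Fri): 12 × 5 = 60.

60 weekdays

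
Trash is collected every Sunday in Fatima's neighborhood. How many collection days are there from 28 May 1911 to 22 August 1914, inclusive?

28 May 1911 is a Sunday.
The range spans 1183 days (inclusive of both endpoints).
1183 = 7 × 169, so the span is exactly 169 full weeks.
Each full week contributes one Sunday: 169 so far.

169 Sundays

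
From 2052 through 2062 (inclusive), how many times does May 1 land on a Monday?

Day of week of May 1 in each year:
2052: Wed, 2053: Thu, 2054: Fri, 2055: Sat, 2056: Mon ✓, 2057: Tue, 2058: Wed, 2059: Thu, 2060: Sat, 2061: Sun, 2062: Mon ✓
Mondays: 2056, 2062.

2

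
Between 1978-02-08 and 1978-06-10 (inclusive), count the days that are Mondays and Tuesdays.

34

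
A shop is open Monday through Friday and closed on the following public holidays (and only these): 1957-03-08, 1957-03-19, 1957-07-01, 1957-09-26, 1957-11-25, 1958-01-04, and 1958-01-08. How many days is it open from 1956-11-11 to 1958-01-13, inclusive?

300 working days

1956-11-11 is a Sunday.
From 1956-11-11 to 1958-01-13 is 429 days inclusive.
429 = 7 × 61 + 2, so there are 61 full weeks plus 2 extra days.
Each full week contributes 5 weekdays (Mon–Fri): 61 × 5 = 305.
The 2 extra days are Sunday, Monday — 1 of them qualifies.
Total: 305 + 1 = 306.
Holidays: 1957-03-08 (Fri); 1957-03-19 (Tue); 1957-07-01 (Mon); 1957-09-26 (Thu); 1957-11-25 (Mon); 1958-01-04 (Sat); 1958-01-08 (Wed).
6 of the 7 holidays fall on weekdays; the rest are weekends and were already excluded.
Business days: 306 − 6 = 300.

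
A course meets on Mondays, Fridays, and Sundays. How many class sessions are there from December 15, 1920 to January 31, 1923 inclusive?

December 15, 1920 is a Wednesday.
That's 778 days from start to end, counting both.
778 = 7 × 111 + 1, so there are 111 full weeks plus 1 extra day.
Each full week contributes 3 days from the set (Mon, Fri, Sun): 111 × 3 = 333.
The 1 extra day is Wed — none qualify.
Total: 333 + 0 = 333.

333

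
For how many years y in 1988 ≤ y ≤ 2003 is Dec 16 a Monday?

3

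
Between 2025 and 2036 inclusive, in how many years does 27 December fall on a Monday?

2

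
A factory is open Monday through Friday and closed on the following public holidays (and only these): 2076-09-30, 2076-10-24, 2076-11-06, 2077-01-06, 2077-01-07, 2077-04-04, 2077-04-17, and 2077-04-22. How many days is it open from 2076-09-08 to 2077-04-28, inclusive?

2076-09-08 is a Tuesday.
From 2076-09-08 to 2077-04-28 is 233 days inclusive.
233 = 7 × 33 + 2, so there are 33 full weeks plus 2 extra days.
Each full week contributes 5 weekdays (Mon–Fri): 33 × 5 = 165.
The 2 extra days are Tue, Wed — 2 of them qualify.
Total: 165 + 2 = 167.
Holidays: 2076-09-30 (Wed); 2076-10-24 (Sat); 2076-11-06 (Fri); 2077-01-06 (Wed); 2077-01-07 (Thu); 2077-04-04 (Sun); 2077-04-17 (Sat); 2077-04-22 (Thu).
5 of the 8 holidays fall on weekdays; the rest are weekends and were already excluded.
Business days: 167 − 5 = 162.

162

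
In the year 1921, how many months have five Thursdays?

A month has five Thursdays exactly when Thursday falls within its first (length − 28) days.
Jan: 31 days, starts Sat → 5 of Sat, Sun, Mon
Feb: 28 days, starts Tue → 5 of (none)
Mar: 31 days, starts Tue → 5 of Tue, Wed, Thu ✓
Apr: 30 days, starts Fri → 5 of Fri, Sat
May: 31 days, starts Sun → 5 of Sun, Mon, Tue
Jun: 30 days, starts Wed → 5 of Wed, Thu ✓
Jul: 31 days, starts Fri → 5 of Fri, Sat, Sun
Aug: 31 days, starts Mon → 5 of Mon, Tue, Wed
Sep: 30 days, starts Thu → 5 of Thu, Fri ✓
Oct: 31 days, starts Sat → 5 of Sat, Sun, Mon
Nov: 30 days, starts Tue → 5 of Tue, Wed
Dec: 31 days, starts Thu → 5 of Thu, Fri, Sat ✓
Months with five Thursdays: Mar, Jun, Sep, Dec.

4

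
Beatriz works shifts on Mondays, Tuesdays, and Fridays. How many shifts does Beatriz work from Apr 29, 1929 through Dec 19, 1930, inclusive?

Apr 29, 1929 is a Monday.
That's 600 days from start to end, counting both.
600 = 7 × 85 + 5, so there are 85 full weeks plus 5 extra days.
Each full week contributes 3 days from the set (Mon, Tue, Fri): 85 × 3 = 255.
The 5 extra days are Mon, Tue, Wed, Thu, Fri — 3 of them qualify.
Total: 255 + 3 = 258.

258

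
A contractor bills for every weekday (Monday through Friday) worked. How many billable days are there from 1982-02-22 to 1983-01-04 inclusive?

1982-02-22 is a Monday.
From 1982-02-22 to 1983-01-04 is 317 days inclusive.
317 = 7 × 45 + 2, so there are 45 full weeks plus 2 extra days.
Each full week contributes 5 weekdays (Mon–Fri): 45 × 5 = 225.
The 2 extra days are Monday, Tuesday — 2 of them qualify.
Total: 225 + 2 = 227.

227 weekdays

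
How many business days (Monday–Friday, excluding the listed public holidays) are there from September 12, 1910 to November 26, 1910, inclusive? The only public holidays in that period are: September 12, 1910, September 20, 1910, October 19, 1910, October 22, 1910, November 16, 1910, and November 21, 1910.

50

September 12, 1910 is a Monday.
From September 12, 1910 to November 26, 1910 is 76 days inclusive.
76 = 7 × 10 + 6, so there are 10 full weeks plus 6 extra days.
Each full week contributes 5 weekdays (Mon–Fri): 10 × 5 = 50.
The 6 extra days are Mon, Tue, Wed, Thu, Fri, Sat — 5 of them qualify.
Total: 50 + 5 = 55.
Holidays: September 12, 1910 (Mon); September 20, 1910 (Tue); October 19, 1910 (Wed); October 22, 1910 (Sat); November 16, 1910 (Wed); November 21, 1910 (Mon).
5 of the 6 holidays fall on weekdays; the rest are weekends and were already excluded.
Business days: 55 − 5 = 50.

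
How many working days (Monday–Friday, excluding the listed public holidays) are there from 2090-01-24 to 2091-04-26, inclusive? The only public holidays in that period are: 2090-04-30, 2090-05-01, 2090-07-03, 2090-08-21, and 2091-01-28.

2090-01-24 is a Tuesday.
From 2090-01-24 to 2091-04-26 is 458 days inclusive.
458 = 7 × 65 + 3, so there are 65 full weeks plus 3 extra days.
Each full week contributes 5 weekdays (Mon–Fri): 65 × 5 = 325.
The 3 extra days are Tuesday, Wednesday, Thursday — 3 of them qualify.
Total: 325 + 3 = 328.
Holidays: 2090-04-30 (Sun); 2090-05-01 (Mon); 2090-07-03 (Mon); 2090-08-21 (Mon); 2091-01-28 (Sun).
3 of the 5 holidays fall on weekdays; the rest are weekends and were already excluded.
Business days: 328 − 3 = 325.

325 working days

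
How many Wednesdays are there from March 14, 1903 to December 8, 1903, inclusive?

38

March 14, 1903 is a Saturday.
From March 14, 1903 to December 8, 1903 is 270 days inclusive.
270 = 7 × 38 + 4, so there are 38 full weeks plus 4 extra days.
Each full week contributes one Wednesday: 38 so far.
The 4 extra days are Saturday, Sunday, Monday, Tuesday — none qualify.
Total: 38 + 0 = 38.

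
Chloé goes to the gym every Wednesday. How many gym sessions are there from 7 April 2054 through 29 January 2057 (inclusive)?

147

7 April 2054 is a Tuesday.
The range spans 1029 days (inclusive of both endpoints).
1029 = 7 × 147, so the span is exactly 147 full weeks.
Each full week contributes one Wednesday: 147 so far.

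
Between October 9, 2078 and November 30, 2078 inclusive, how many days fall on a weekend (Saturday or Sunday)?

15

October 9, 2078 is a Sunday.
From October 9, 2078 to November 30, 2078 is 53 days inclusive.
53 = 7 × 7 + 4, so there are 7 full weeks plus 4 extra days.
Each full week contributes 2 weekend days (Sat, Sun): 7 × 2 = 14.
The 4 extra days are Sun, Mon, Tue, Wed — 1 of them qualifies.
Total: 14 + 1 = 15.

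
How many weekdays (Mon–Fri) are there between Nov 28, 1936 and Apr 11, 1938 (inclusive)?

Nov 28, 1936 is a Saturday.
The range spans 500 days (inclusive of both endpoints).
500 = 7 × 71 + 3, so there are 71 full weeks plus 3 extra days.
Each full week contributes 5 weekdays (Mon–Fri): 71 × 5 = 355.
The 3 extra days are Sat, Sun, Mon — 1 of them qualifies.
Total: 355 + 1 = 356.

356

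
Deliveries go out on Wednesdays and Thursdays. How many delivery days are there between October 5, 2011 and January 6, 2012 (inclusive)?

October 5, 2011 is a Wednesday.
The range spans 94 days (inclusive of both endpoints).
94 = 7 × 13 + 3, so there are 13 full weeks plus 3 extra days.
Each full week contributes 2 days from the set (Wed, Thu): 13 × 2 = 26.
The 3 extra days are Wed, Thu, Fri — 2 of them qualify.
Total: 26 + 2 = 28.

28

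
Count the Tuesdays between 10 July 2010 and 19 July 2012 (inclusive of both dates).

10 July 2010 is a Saturday.
From 10 July 2010 to 19 July 2012 is 741 days inclusive.
741 = 7 × 105 + 6, so there are 105 full weeks plus 6 extra days.
Each full week contributes one Tuesday: 105 so far.
The 6 extra days are Sat, Sun, Mon, Tue, Wed, Thu — 1 of them qualifies.
Total: 105 + 1 = 106.

106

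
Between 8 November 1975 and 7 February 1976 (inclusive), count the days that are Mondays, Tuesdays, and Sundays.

39

8 November 1975 is a Saturday.
The range spans 92 days (inclusive of both endpoints).
92 = 7 × 13 + 1, so there are 13 full weeks plus 1 extra day.
Each full week contributes 3 days from the set (Mon, Tue, Sun): 13 × 3 = 39.
The 1 extra day is Sat — none qualify.
Total: 39 + 0 = 39.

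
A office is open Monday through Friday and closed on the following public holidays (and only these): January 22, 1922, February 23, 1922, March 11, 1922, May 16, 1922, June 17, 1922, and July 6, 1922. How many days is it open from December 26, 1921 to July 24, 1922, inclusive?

148

December 26, 1921 is a Monday.
The range spans 211 days (inclusive of both endpoints).
211 = 7 × 30 + 1, so there are 30 full weeks plus 1 extra day.
Each full week contributes 5 weekdays (Mon–Fri): 30 × 5 = 150.
The 1 extra day is Mon — 1 of them qualifies.
Total: 150 + 1 = 151.
Holidays: January 22, 1922 (Sun); February 23, 1922 (Thu); March 11, 1922 (Sat); May 16, 1922 (Tue); June 17, 1922 (Sat); July 6, 1922 (Thu).
3 of the 6 holidays fall on weekdays; the rest are weekends and were already excluded.
Business days: 151 − 3 = 148.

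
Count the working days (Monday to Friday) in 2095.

Jan 1, 2095 is a Saturday.
From Jan 1, 2095 to Dec 31, 2095 is 365 days inclusive.
365 = 7 × 52 + 1, so there are 52 full weeks plus 1 extra day.
Each full week contributes 5 weekdays (Mon–Fri): 52 × 5 = 260.
The 1 extra day is Sat — none qualify.
Total: 260 + 0 = 260.

260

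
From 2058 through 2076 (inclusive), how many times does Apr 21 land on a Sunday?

3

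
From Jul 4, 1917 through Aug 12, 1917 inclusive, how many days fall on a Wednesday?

Jul 4, 1917 is a Wednesday.
From Jul 4, 1917 to Aug 12, 1917 is 40 days inclusive.
40 = 7 × 5 + 5, so there are 5 full weeks plus 5 extra days.
Each full week contributes one Wednesday: 5 so far.
The 5 extra days are Wednesday, Thursday, Friday, Saturday, Sunday — 1 of them qualifies.
Total: 5 + 1 = 6.

6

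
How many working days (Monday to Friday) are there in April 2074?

21

2074-04-01 is a Sunday.
The range spans 30 days (inclusive of both endpoints).
30 = 7 × 4 + 2, so there are 4 full weeks plus 2 extra days.
Each full week contributes 5 weekdays (Mon–Fri): 4 × 5 = 20.
The 2 extra days are Sun, Mon — 1 of them qualifies.
Total: 20 + 1 = 21.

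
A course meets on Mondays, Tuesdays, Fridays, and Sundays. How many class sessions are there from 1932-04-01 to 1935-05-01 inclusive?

1932-04-01 is a Friday.
The range spans 1126 days (inclusive of both endpoints).
1126 = 7 × 160 + 6, so there are 160 full weeks plus 6 extra days.
Each full week contributes 4 days from the set (Mon, Tue, Fri, Sun): 160 × 4 = 640.
The 6 extra days are Fri, Sat, Sun, Mon, Tue, Wed — 4 of them qualify.
Total: 640 + 4 = 644.

644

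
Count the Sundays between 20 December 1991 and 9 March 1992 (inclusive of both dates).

12 Sundays

20 December 1991 is a Friday.
The range spans 81 days (inclusive of both endpoints).
81 = 7 × 11 + 4, so there are 11 full weeks plus 4 extra days.
Each full week contributes one Sunday: 11 so far.
The 4 extra days are Fri, Sat, Sun, Mon — 1 of them qualifies.
Total: 11 + 1 = 12.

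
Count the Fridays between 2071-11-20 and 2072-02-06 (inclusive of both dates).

2071-11-20 is a Friday.
From 2071-11-20 to 2072-02-06 is 79 days inclusive.
79 = 7 × 11 + 2, so there are 11 full weeks plus 2 extra days.
Each full week contributes one Friday: 11 so far.
The 2 extra days are Fri, Sat — 1 of them qualifies.
Total: 11 + 1 = 12.

12 Fridays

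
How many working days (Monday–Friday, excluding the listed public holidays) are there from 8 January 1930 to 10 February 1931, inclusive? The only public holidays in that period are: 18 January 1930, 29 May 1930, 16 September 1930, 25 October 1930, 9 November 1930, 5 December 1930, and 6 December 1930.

282 working days

8 January 1930 is a Wednesday.
The range spans 399 days (inclusive of both endpoints).
399 = 7 × 57, so the span is exactly 57 full weeks.
Each full week contributes 5 weekdays (Mon–Fri): 57 × 5 = 285.
Holidays: 18 January 1930 (Sat); 29 May 1930 (Thu); 16 September 1930 (Tue); 25 October 1930 (Sat); 9 November 1930 (Sun); 5 December 1930 (Fri); 6 December 1930 (Sat).
3 of the 7 holidays fall on weekdays; the rest are weekends and were already excluded.
Business days: 285 − 3 = 282.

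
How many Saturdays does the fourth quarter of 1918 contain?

13

1918-10-01 is a Tuesday.
The range spans 92 days (inclusive of both endpoints).
92 = 7 × 13 + 1, so there are 13 full weeks plus 1 extra day.
Each full week contributes one Saturday: 13 so far.
The 1 extra day is Tue — none qualify.
Total: 13 + 0 = 13.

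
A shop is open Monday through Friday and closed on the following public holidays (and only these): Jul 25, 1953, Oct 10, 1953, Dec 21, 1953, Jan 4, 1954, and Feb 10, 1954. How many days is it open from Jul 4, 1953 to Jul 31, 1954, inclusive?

277 business days

Jul 4, 1953 is a Saturday.
That's 393 days from start to end, counting both.
393 = 7 × 56 + 1, so there are 56 full weeks plus 1 extra day.
Each full week contributes 5 weekdays (Mon–Fri): 56 × 5 = 280.
The 1 extra day is Saturday — none qualify.
Total: 280 + 0 = 280.
Holidays: Jul 25, 1953 (Sat); Oct 10, 1953 (Sat); Dec 21, 1953 (Mon); Jan 4, 1954 (Mon); Feb 10, 1954 (Wed).
3 of the 5 holidays fall on weekdays; the rest are weekends and were already excluded.
Business days: 280 − 3 = 277.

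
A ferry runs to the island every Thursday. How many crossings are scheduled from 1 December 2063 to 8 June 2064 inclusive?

1 December 2063 is a Saturday.
That's 191 days from start to end, counting both.
191 = 7 × 27 + 2, so there are 27 full weeks plus 2 extra days.
Each full week contributes one Thursday: 27 so far.
The 2 extra days are Saturday, Sunday — none qualify.
Total: 27 + 0 = 27.

27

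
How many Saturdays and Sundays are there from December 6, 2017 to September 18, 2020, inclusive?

290

December 6, 2017 is a Wednesday.
The range spans 1018 days (inclusive of both endpoints).
1018 = 7 × 145 + 3, so there are 145 full weeks plus 3 extra days.
Each full week contributes 2 weekend days (Sat, Sun): 145 × 2 = 290.
The 3 extra days are Wed, Thu, Fri — none qualify.
Total: 290 + 0 = 290.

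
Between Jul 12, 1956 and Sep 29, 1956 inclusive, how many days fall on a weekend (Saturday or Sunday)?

23

Jul 12, 1956 is a Thursday.
That's 80 days from start to end, counting both.
80 = 7 × 11 + 3, so there are 11 full weeks plus 3 extra days.
Each full week contributes 2 weekend days (Sat, Sun): 11 × 2 = 22.
The 3 extra days are Thu, Fri, Sat — 1 of them qualifies.
Total: 22 + 1 = 23.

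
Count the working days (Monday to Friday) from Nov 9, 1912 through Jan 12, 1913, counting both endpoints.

45

Nov 9, 1912 is a Saturday.
The range spans 65 days (inclusive of both endpoints).
65 = 7 × 9 + 2, so there are 9 full weeks plus 2 extra days.
Each full week contributes 5 weekdays (Mon–Fri): 9 × 5 = 45.
The 2 extra days are Saturday, Sunday — none qualify.
Total: 45 + 0 = 45.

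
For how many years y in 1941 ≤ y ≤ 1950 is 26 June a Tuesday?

1

Day of week of June 26 in each year:
1941: Thu, 1942: Fri, 1943: Sat, 1944: Mon, 1945: Tue ✓, 1946: Wed, 1947: Thu, 1948: Sat, 1949: Sun, 1950: Mon
Tuesdays: 1945.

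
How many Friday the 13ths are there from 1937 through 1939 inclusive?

4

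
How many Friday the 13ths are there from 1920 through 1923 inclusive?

7

Friday-the-13ths by year:
1920: Feb, Aug
1921: May
1922: Jan, Oct
1923: Apr, Jul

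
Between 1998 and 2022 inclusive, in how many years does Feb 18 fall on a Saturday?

3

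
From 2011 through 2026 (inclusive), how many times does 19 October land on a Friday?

Day of week of October 19 in each year:
2011: Wed, 2012: Fri ✓, 2013: Sat, 2014: Sun, 2015: Mon, 2016: Wed, 2017: Thu, 2018: Fri ✓, 2019: Sat, 2020: Mon, 2021: Tue, 2022: Wed, 2023: Thu, 2024: Sat, 2025: Sun, 2026: Mon
Fridays: 2012, 2018.

2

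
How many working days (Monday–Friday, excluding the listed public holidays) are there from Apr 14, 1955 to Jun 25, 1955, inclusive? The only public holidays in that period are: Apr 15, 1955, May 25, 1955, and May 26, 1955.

49 working days

Apr 14, 1955 is a Thursday.
From Apr 14, 1955 to Jun 25, 1955 is 73 days inclusive.
73 = 7 × 10 + 3, so there are 10 full weeks plus 3 extra days.
Each full week contributes 5 weekdays (Mon–Fri): 10 × 5 = 50.
The 3 extra days are Thursday, Friday, Saturday — 2 of them qualify.
Total: 50 + 2 = 52.
Holidays: Apr 15, 1955 (Fri); May 25, 1955 (Wed); May 26, 1955 (Thu).
All 3 holidays fall on weekdays, so subtract 3.
Business days: 52 − 3 = 49.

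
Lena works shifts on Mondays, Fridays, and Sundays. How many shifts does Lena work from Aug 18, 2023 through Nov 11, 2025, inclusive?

351

Aug 18, 2023 is a Friday.
From Aug 18, 2023 to Nov 11, 2025 is 817 days inclusive.
817 = 7 × 116 + 5, so there are 116 full weeks plus 5 extra days.
Each full week contributes 3 days from the set (Mon, Fri, Sun): 116 × 3 = 348.
The 5 extra days are Friday, Saturday, Sunday, Monday, Tuesday — 3 of them qualify.
Total: 348 + 3 = 351.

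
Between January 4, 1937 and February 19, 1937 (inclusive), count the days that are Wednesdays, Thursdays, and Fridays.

January 4, 1937 is a Monday.
That's 47 days from start to end, counting both.
47 = 7 × 6 + 5, so there are 6 full weeks plus 5 extra days.
Each full week contributes 3 days from the set (Wed, Thu, Fri): 6 × 3 = 18.
The 5 extra days are Mon, Tue, Wed, Thu, Fri — 3 of them qualify.
Total: 18 + 3 = 21.

21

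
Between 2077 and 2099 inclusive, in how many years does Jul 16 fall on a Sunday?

3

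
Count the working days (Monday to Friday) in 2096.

1 January 2096 is a Sunday.
From 1 January 2096 to 31 December 2096 is 366 days inclusive.
366 = 7 × 52 + 2, so there are 52 full weeks plus 2 extra days.
Each full week contributes 5 weekdays (Mon–Fri): 52 × 5 = 260.
The 2 extra days are Sun, Mon — 1 of them qualifies.
Total: 260 + 1 = 261.

261 weekdays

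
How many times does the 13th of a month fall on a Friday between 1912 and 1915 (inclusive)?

Friday-the-13ths by year:
1912: Sep, Dec
1913: Jun
1914: Feb, Mar, Nov
1915: Aug

7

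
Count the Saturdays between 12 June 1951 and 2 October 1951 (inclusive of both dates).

16 Saturdays

12 June 1951 is a Tuesday.
That's 113 days from start to end, counting both.
113 = 7 × 16 + 1, so there are 16 full weeks plus 1 extra day.
Each full week contributes one Saturday: 16 so far.
The 1 extra day is Tuesday — none qualify.
Total: 16 + 0 = 16.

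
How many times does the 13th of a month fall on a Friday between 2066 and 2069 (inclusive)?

7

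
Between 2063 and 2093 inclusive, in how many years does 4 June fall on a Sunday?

4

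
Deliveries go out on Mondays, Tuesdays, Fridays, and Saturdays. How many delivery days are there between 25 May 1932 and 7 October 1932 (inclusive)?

25 May 1932 is a Wednesday.
That's 136 days from start to end, counting both.
136 = 7 × 19 + 3, so there are 19 full weeks plus 3 extra days.
Each full week contributes 4 days from the set (Mon, Tue, Fri, Sat): 19 × 4 = 76.
The 3 extra days are Wed, Thu, Fri — 1 of them qualifies.
Total: 76 + 1 = 77.

77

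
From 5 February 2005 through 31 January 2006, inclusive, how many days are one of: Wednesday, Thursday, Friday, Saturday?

5 February 2005 is a Saturday.
The range spans 361 days (inclusive of both endpoints).
361 = 7 × 51 + 4, so there are 51 full weeks plus 4 extra days.
Each full week contributes 4 days from the set (Wed, Thu, Fri, Sat): 51 × 4 = 204.
The 4 extra days are Saturday, Sunday, Monday, Tuesday — 1 of them qualifies.
Total: 204 + 1 = 205.

205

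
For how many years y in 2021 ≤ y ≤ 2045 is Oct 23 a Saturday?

Day of week of October 23 in each year:
2021: Sat ✓, 2022: Sun, 2023: Mon, 2024: Wed, 2025: Thu, 2026: Fri, 2027: Sat ✓, 2028: Mon, 2029: Tue, 2030: Wed, 2031: Thu, 2032: Sat ✓, 2033: Sun, 2034: Mon, 2035: Tue, 2036: Thu, 2037: Fri, 2038: Sat ✓, 2039: Sun, 2040: Tue, 2041: Wed, 2042: Thu, 2043: Fri, 2044: Sun, 2045: Mon
Saturdays: 2021, 2027, 2032, 2038.

4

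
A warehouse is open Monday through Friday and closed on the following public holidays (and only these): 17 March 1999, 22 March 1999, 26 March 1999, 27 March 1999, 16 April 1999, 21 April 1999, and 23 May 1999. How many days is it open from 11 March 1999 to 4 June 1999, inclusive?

11 March 1999 is a Thursday.
That's 86 days from start to end, counting both.
86 = 7 × 12 + 2, so there are 12 full weeks plus 2 extra days.
Each full week contributes 5 weekdays (Mon–Fri): 12 × 5 = 60.
The 2 extra days are Thursday, Friday — 2 of them qualify.
Total: 60 + 2 = 62.
Holidays: 17 March 1999 (Wed); 22 March 1999 (Mon); 26 March 1999 (Fri); 27 March 1999 (Sat); 16 April 1999 (Fri); 21 April 1999 (Wed); 23 May 1999 (Sun).
5 of the 7 holidays fall on weekdays; the rest are weekends and were already excluded.
Business days: 62 − 5 = 57.

57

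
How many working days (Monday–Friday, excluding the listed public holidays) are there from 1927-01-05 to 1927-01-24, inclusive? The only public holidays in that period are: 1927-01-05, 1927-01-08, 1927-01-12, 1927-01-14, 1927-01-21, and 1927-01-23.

1927-01-05 is a Wednesday.
The range spans 20 days (inclusive of both endpoints).
20 = 7 × 2 + 6, so there are 2 full weeks plus 6 extra days.
Each full week contributes 5 weekdays (Mon–Fri): 2 × 5 = 10.
The 6 extra days are Wed, Thu, Fri, Sat, Sun, Mon — 4 of them qualify.
Total: 10 + 4 = 14.
Holidays: 1927-01-05 (Wed); 1927-01-08 (Sat); 1927-01-12 (Wed); 1927-01-14 (Fri); 1927-01-21 (Fri); 1927-01-23 (Sun).
4 of the 6 holidays fall on weekdays; the rest are weekends and were already excluded.
Business days: 14 − 4 = 10.

10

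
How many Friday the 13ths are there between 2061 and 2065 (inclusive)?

9

Friday-the-13ths by year:
2061: May
2062: Jan, Oct
2063: Apr, Jul
2064: Jun
2065: Feb, Mar, Nov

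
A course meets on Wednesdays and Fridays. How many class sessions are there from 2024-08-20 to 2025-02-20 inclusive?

2024-08-20 is a Tuesday.
The range spans 185 days (inclusive of both endpoints).
185 = 7 × 26 + 3, so there are 26 full weeks plus 3 extra days.
Each full week contributes 2 days from the set (Wed, Fri): 26 × 2 = 52.
The 3 extra days are Tuesday, Wednesday, Thursday — 1 of them qualifies.
Total: 52 + 1 = 53.

53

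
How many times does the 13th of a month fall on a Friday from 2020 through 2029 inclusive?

16

Friday-the-13ths by year:
2020: Mar, Nov
2021: Aug
2022: May
2023: Jan, Oct
2024: Sep, Dec
2025: Jun
2026: Feb, Mar, Nov
2027: Aug
2028: Oct
2029: Apr, Jul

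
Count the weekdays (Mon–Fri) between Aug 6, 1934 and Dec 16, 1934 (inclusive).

95

Aug 6, 1934 is a Monday.
That's 133 days from start to end, counting both.
133 = 7 × 19, so the span is exactly 19 full weeks.
Each full week contributes 5 weekdays (Mon–Fri): 19 × 5 = 95.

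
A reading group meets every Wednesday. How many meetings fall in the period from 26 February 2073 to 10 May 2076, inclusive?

26 February 2073 is a Sunday.
That's 1170 days from start to end, counting both.
1170 = 7 × 167 + 1, so there are 167 full weeks plus 1 extra day.
Each full week contributes one Wednesday: 167 so far.
The 1 extra day is Sun — none qualify.
Total: 167 + 0 = 167.

167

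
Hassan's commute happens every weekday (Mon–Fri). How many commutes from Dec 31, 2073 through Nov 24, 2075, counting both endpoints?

Dec 31, 2073 is a Sunday.
The range spans 694 days (inclusive of both endpoints).
694 = 7 × 99 + 1, so there are 99 full weeks plus 1 extra day.
Each full week contributes 5 weekdays (Mon–Fri): 99 × 5 = 495.
The 1 extra day is Sunday — none qualify.
Total: 495 + 0 = 495.

495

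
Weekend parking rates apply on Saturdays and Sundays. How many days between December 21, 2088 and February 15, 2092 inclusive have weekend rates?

December 21, 2088 is a Tuesday.
That's 1152 days from start to end, counting both.
1152 = 7 × 164 + 4, so there are 164 full weeks plus 4 extra days.
Each full week contributes 2 weekend days (Sat, Sun): 164 × 2 = 328.
The 4 extra days are Tuesday, Wednesday, Thursday, Friday — none qualify.
Total: 328 + 0 = 328.

328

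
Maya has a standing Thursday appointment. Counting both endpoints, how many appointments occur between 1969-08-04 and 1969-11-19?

15

1969-08-04 is a Monday.
The range spans 108 days (inclusive of both endpoints).
108 = 7 × 15 + 3, so there are 15 full weeks plus 3 extra days.
Each full week contributes one Thursday: 15 so far.
The 3 extra days are Monday, Tuesday, Wednesday — none qualify.
Total: 15 + 0 = 15.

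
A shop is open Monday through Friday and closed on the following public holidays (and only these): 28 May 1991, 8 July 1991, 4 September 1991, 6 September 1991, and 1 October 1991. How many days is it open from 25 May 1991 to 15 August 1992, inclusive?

315

25 May 1991 is a Saturday.
That's 449 days from start to end, counting both.
449 = 7 × 64 + 1, so there are 64 full weeks plus 1 extra day.
Each full week contributes 5 weekdays (Mon–Fri): 64 × 5 = 320.
The 1 extra day is Sat — none qualify.
Total: 320 + 0 = 320.
Holidays: 28 May 1991 (Tue); 8 July 1991 (Mon); 4 September 1991 (Wed); 6 September 1991 (Fri); 1 October 1991 (Tue).
All 5 holidays fall on weekdays, so subtract 5.
Business days: 320 − 5 = 315.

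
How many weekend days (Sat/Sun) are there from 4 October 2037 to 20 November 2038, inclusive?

4 October 2037 is a Sunday.
The range spans 413 days (inclusive of both endpoints).
413 = 7 × 59, so the span is exactly 59 full weeks.
Each full week contributes 2 weekend days (Sat, Sun): 59 × 2 = 118.
Total: 118.

118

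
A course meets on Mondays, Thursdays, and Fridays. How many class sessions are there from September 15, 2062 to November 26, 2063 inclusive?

188

September 15, 2062 is a Friday.
That's 438 days from start to end, counting both.
438 = 7 × 62 + 4, so there are 62 full weeks plus 4 extra days.
Each full week contributes 3 days from the set (Mon, Thu, Fri): 62 × 3 = 186.
The 4 extra days are Fri, Sat, Sun, Mon — 2 of them qualify.
Total: 186 + 2 = 188.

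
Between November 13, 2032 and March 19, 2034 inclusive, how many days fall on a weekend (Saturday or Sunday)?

142

November 13, 2032 is a Saturday.
The range spans 492 days (inclusive of both endpoints).
492 = 7 × 70 + 2, so there are 70 full weeks plus 2 extra days.
Each full week contributes 2 weekend days (Sat, Sun): 70 × 2 = 140.
The 2 extra days are Sat, Sun — 2 of them qualify.
Total: 140 + 2 = 142.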